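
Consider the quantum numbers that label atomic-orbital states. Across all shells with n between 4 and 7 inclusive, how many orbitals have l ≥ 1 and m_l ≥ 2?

Treat each shell separately and count matching orbitals:
n=4 → 3; n=5 → 6; n=6 → 10; n=7 → 15.
Total orbitals: 3 + 6 + 10 + 15 = 34.

34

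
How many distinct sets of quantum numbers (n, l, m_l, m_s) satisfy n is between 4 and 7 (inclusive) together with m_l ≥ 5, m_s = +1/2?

4

For each n in the range, tally the orbitals obeying m_l ≥ 5:
n=6 → 1; n=7 → 3.
Orbitals: 1 + 3 = 4. With m_s fixed to +1/2 there is one state per orbital, so 4 states.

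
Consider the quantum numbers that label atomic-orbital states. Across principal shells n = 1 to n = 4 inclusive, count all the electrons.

60

Shell n has n² orbitals: 1²=1 + 2²=4 + 3²=9 + 4²=16 = 30 orbitals.
Two spin states per orbital: 2 × 30 = 60 electrons.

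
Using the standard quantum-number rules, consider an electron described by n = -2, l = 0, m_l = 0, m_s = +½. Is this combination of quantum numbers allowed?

No

The principal quantum number must be a positive integer (n ≥ 1), but here n = -2.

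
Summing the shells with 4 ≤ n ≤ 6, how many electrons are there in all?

Shell n has n² orbitals: 4²=16 + 5²=25 + 6²=36 = 77 orbitals.
Two spin states per orbital: 2 × 77 = 154 electrons.

154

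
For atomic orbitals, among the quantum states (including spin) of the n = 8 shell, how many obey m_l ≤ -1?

56

With n = 8 the allowed l are 0, 1, …, 7.
Contributions: l=1 → 1; l=2 → 2; l=3 → 3; l=4 → 4; l=5 → 5; l=6 → 6; l=7 → 7.
Orbitals: 1 + 2 + 3 + 4 + 5 + 6 + 7 = 28. Each orbital carries two spin states, so 28 × 2 = 56 states.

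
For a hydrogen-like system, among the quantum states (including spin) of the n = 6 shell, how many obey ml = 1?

Go through l = 0, …, 5 (the values permitted for n = 6).
Contributions: l=1 → 1; l=2 → 1; l=3 → 1; l=4 → 1; l=5 → 1.
Orbitals: 1 + 1 + 1 + 1 + 1 = 5. Each orbital carries two spin states, so 5 × 2 = 10 states.

10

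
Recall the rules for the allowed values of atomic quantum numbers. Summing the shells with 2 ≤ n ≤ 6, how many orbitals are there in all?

90

Shell n has n² orbitals: 2²=4 + 3²=9 + 4²=16 + 5²=25 + 6²=36 = 90 orbitals.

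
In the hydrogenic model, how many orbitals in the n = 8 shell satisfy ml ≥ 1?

With n = 8 the allowed l are 0, 1, …, 7.
Per l-value: l=1 → 1; l=2 → 2; l=3 → 3; l=4 → 4; l=5 → 5; l=6 → 6; l=7 → 7.
Total orbitals: 1 + 2 + 3 + 4 + 5 + 6 + 7 = 28.

28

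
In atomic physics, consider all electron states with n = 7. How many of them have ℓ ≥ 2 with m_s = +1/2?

The (ℓ, m_ℓ) pairs meeting ℓ ≥ 2 give: ℓ=2 → 5; ℓ=3 → 7; ℓ=4 → 9; ℓ=5 → 11; ℓ=6 → 13.
Orbitals: 5 + 7 + 9 + 11 + 13 = 45. With m_s fixed to a single value there is one state per orbital, giving 45 states.

45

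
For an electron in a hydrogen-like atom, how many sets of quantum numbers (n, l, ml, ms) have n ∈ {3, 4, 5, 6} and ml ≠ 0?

136

Count contributing orbitals for each principal shell:
n=3 → 6; n=4 → 12; n=5 → 20; n=6 → 30.
Orbitals: 6 + 12 + 20 + 30 = 68. Including both spin states (ms = ±1/2) gives 2 × 68 = 136 states.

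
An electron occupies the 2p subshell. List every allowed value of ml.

The 2p subshell has l = 1, and ml takes every integer from −l to +l. With l = 1 that gives the 3 values -1, 0, 1.

-1, 0, 1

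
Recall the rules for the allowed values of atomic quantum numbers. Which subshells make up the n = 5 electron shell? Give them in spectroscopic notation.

5s, 5p, 5d, 5f, 5g

For n = 5, l runs from 0 to 4. In spectroscopic notation l = 0,1,2,… ↔ s,p,d,f,g,h,i, so the subshells are 5s, 5p, 5d, 5f, 5g.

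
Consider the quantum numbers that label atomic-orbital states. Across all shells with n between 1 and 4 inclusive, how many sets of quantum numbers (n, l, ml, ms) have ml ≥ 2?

Work shell by shell — for each n, count the (l, ml) pairs that satisfy ml ≥ 2:
n=3 → 1; n=4 → 3.
Orbitals: 1 + 3 = 4. Including both spin states (ms = ±1/2) gives 2 × 4 = 8 states.

8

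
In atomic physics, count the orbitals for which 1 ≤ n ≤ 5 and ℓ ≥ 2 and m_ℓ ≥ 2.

For each n in the range, tally the orbitals obeying ℓ ≥ 2 and m_ℓ ≥ 2:
n=3 → 1; n=4 → 3; n=5 → 6.
Total orbitals: 1 + 3 + 6 = 10.

10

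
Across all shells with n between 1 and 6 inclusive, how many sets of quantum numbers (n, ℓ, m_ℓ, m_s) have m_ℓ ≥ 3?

20

Treat each shell separately and count matching orbitals:
n=4 → 1; n=5 → 3; n=6 → 6.
Orbitals: 1 + 3 + 6 = 10. Including both spin states (m_s = ±1/2) gives 2 × 10 = 20 states.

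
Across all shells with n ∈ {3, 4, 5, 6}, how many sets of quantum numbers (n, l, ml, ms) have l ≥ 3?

Go shell by shell, enumerating (l, ml) with l ≥ 3:
n=4 → 7; n=5 → 16; n=6 → 27.
Orbitals: 7 + 16 + 27 = 50. Including both spin states (ms = ±1/2) gives 2 × 50 = 100 states.

100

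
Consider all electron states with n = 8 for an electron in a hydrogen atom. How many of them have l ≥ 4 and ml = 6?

For n = 8, l ranges over 0 … 7.
Contributions: l=6 → 1; l=7 → 1.
Orbitals: 1 + 1 = 2. Each orbital carries two spin states, so 2 × 2 = 4 states.

4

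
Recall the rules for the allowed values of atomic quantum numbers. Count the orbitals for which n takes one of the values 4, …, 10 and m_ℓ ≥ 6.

Work shell by shell — for each n, count the (ℓ, m_ℓ) pairs that satisfy m_ℓ ≥ 6:
n=7 → 1; n=8 → 3; n=9 → 6; n=10 → 10.
Total orbitals: 1 + 3 + 6 + 10 = 20.

20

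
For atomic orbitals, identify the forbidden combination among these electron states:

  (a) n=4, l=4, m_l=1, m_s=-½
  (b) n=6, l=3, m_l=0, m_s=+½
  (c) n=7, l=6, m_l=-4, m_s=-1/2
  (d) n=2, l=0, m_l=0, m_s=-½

(a)

(a) has l = 4 ≥ n = 4, violating 0 ≤ l ≤ n−1.
The remaining sets (b), (c), (d) satisfy all four rules.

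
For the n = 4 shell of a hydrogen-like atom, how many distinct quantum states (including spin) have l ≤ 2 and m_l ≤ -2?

Contributions: l=2 → 1.
Orbitals: 1. Each orbital carries two spin states, so 1 × 2 = 2 states.

2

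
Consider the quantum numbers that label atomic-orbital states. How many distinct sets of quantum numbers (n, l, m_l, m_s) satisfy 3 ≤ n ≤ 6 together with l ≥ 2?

140

Per-shell orbital counts meeting the constraint:
n=3 → 5; n=4 → 12; n=5 → 21; n=6 → 32.
Orbitals: 5 + 12 + 21 + 32 = 70. Including both spin states (m_s = ±1/2) gives 2 × 70 = 140 states.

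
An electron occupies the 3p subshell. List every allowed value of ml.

-1, 0, 1

The 3p subshell has l = 1, and ml takes every integer from −l to +l. With l = 1 that gives the 3 values -1, 0, 1.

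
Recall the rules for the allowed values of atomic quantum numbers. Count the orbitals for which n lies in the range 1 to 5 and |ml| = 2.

Count contributing orbitals for each principal shell:
n=3 → 2; n=4 → 4; n=5 → 6.
Total orbitals: 2 + 4 + 6 = 12.

12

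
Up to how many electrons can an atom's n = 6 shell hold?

A shell holds 2n² electrons: 2 × 6² = 2 × 36 = 72.

72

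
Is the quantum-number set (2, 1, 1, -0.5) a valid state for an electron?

Yes

n = 2 is a positive integer. ℓ = 1 satisfies 0 ≤ ℓ ≤ n−1 = 1. m_ℓ = 1 lies in the range −ℓ … +ℓ (here −1 … 1). m_s = -1/2 is one of ±1/2.
All four constraints are satisfied.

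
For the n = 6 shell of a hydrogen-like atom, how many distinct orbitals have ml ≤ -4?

3

Per l-value: l=4 → 1; l=5 → 2.
Total orbitals: 1 + 2 = 3.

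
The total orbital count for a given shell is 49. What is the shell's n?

n² = 49 ⇒ n = 7.

n = 7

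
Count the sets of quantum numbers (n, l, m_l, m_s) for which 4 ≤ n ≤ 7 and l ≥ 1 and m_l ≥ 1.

Go shell by shell, enumerating (l, m_l) with l ≥ 1 and m_l ≥ 1:
n=4 → 6; n=5 → 10; n=6 → 15; n=7 → 21.
Orbitals: 6 + 10 + 15 + 21 = 52. Including both spin states (m_s = ±1/2) gives 2 × 52 = 104 states.

104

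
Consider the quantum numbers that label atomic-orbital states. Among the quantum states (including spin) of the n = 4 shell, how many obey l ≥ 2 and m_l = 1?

With n = 4 the allowed l are 0, 1, …, 3.
Orbitals with l ≥ 2 and m_l = 1, by l: l=2 → 1; l=3 → 1.
Orbitals: 1 + 1 = 2. Each orbital carries two spin states, so 2 × 2 = 4 states.

4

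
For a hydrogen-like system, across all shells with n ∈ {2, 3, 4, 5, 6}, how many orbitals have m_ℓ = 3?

Work shell by shell — for each n, count the (ℓ, m_ℓ) pairs that satisfy m_ℓ = 3:
n=4 → 1; n=5 → 2; n=6 → 3.
Total orbitals: 1 + 2 + 3 = 6.

6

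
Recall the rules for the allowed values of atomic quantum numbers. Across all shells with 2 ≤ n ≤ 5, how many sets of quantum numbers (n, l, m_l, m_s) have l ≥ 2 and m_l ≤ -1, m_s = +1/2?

Go shell by shell, enumerating (l, m_l) with l ≥ 2 and m_l ≤ -1:
n=3 → 2; n=4 → 5; n=5 → 9.
Orbitals: 2 + 5 + 9 = 16. With m_s fixed to +1/2 there is one state per orbital, so 16 states.

16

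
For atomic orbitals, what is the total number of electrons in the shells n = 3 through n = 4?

Shell n has n² orbitals: 3²=9 + 4²=16 = 25 orbitals.
Two spin states per orbital: 2 × 25 = 50 electrons.

50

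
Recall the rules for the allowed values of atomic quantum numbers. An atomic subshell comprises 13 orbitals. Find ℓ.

ℓ = 6

2ℓ+1 = 13 gives ℓ = 6.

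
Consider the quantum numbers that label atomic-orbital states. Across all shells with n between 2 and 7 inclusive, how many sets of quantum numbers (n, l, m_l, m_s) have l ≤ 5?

Work shell by shell — for each n, count the (l, m_l) pairs that satisfy l ≤ 5:
n=2 → 4; n=3 → 9; n=4 → 16; n=5 → 25; n=6 → 36; n=7 → 36.
Orbitals: 4 + 9 + 16 + 25 + 36 + 36 = 126. Including both spin states (m_s = ±1/2) gives 2 × 126 = 252 states.

252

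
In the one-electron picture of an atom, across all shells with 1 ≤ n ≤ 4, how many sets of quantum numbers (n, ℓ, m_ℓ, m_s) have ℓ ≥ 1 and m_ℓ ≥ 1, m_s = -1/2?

Per-shell orbital counts meeting the constraint:
n=2 → 1; n=3 → 3; n=4 → 6.
Orbitals: 1 + 3 + 6 = 10. With m_s fixed to -1/2 there is one state per orbital, so 10 states.

10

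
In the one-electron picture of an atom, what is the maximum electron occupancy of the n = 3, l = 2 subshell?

10

A subshell with l = 2 has 2l+1 = 5 orbitals, each holding 2 electrons (spin ±1/2), so 5 × 2 = 10.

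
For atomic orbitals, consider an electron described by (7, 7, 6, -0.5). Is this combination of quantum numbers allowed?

The orbital quantum number must satisfy 0 ≤ l ≤ n−1. With n = 7 the allowed l values are 0, 1, 2, 3, 4, 5, 6, so l = 7 is out of range.

Invalid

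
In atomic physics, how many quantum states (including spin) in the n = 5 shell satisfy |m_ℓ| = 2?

12

For n = 5, ℓ ranges over 0 … 4.
The (ℓ, m_ℓ) pairs meeting |m_ℓ| = 2 give: ℓ=2 → 2; ℓ=3 → 2; ℓ=4 → 2.
Orbitals: 2 + 2 + 2 = 6. Each orbital carries two spin states, so 6 × 2 = 12 states.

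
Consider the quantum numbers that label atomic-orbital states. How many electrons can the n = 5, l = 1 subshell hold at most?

6

A subshell with l = 1 has 2l+1 = 3 orbitals, each holding 2 electrons (spin ±1/2), so 3 × 2 = 6.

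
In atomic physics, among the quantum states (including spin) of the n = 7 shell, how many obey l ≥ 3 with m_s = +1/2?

40

For n = 7, l ranges over 0 … 6.
Orbitals with l ≥ 3, by l: l=3 → 7; l=4 → 9; l=5 → 11; l=6 → 13.
Orbitals: 7 + 9 + 11 + 13 = 40. With m_s fixed to a single value there is one state per orbital, giving 40 states.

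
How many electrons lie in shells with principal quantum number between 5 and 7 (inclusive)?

220

Shell n has n² orbitals: 5²=25 + 6²=36 + 7²=49 = 110 orbitals.
Two spin states per orbital: 2 × 110 = 220 electrons.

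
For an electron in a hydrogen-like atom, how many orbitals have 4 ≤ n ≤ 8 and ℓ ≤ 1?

Go shell by shell, enumerating (ℓ, m_ℓ) with ℓ ≤ 1:
n=4 → 4; n=5 → 4; n=6 → 4; n=7 → 4; n=8 → 4.
Total orbitals: 4 + 4 + 4 + 4 + 4 = 20.

20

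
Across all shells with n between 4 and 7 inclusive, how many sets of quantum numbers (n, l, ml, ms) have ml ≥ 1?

104

Work shell by shell — for each n, count the (l, ml) pairs that satisfy ml ≥ 1:
n=4 → 6; n=5 → 10; n=6 → 15; n=7 → 21.
Orbitals: 6 + 10 + 15 + 21 = 52. Including both spin states (ms = ±1/2) gives 2 × 52 = 104 states.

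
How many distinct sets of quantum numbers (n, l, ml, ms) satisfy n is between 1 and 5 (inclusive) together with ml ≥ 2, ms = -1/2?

For each n in the range, tally the orbitals obeying ml ≥ 2:
n=3 → 1; n=4 → 3; n=5 → 6.
Orbitals: 1 + 3 + 6 = 10. With ms fixed to -1/2 there is one state per orbital, so 10 states.

10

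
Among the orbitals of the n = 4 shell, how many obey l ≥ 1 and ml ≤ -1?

6

Contributions: l=1 → 1; l=2 → 2; l=3 → 3.
Total orbitals: 1 + 2 + 3 = 6.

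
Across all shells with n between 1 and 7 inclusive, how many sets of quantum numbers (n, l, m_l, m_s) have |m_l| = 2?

60

Go shell by shell, enumerating (l, m_l) with |m_l| = 2:
n=3 → 2; n=4 → 4; n=5 → 6; n=6 → 8; n=7 → 10.
Orbitals: 2 + 4 + 6 + 8 + 10 = 30. Including both spin states (m_s = ±1/2) gives 2 × 30 = 60 states.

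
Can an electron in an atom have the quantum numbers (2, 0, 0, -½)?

n = 2 is a positive integer. l = 0 satisfies 0 ≤ l ≤ n−1 = 1. m_l = 0 lies in the range −l … +l (here 0). m_s = -1/2 is one of ±1/2.
All four constraints are satisfied.

Allowed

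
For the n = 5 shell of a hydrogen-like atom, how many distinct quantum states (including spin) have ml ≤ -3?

For n = 5, l ranges over 0 … 4.
Per l-value: l=3 → 1; l=4 → 2.
Orbitals: 1 + 2 = 3. Each orbital carries two spin states, so 3 × 2 = 6 states.

6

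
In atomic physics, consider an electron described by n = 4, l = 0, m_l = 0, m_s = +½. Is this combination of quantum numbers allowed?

Yes

n = 4 is a positive integer. l = 0 satisfies 0 ≤ l ≤ n−1 = 3. m_l = 0 lies in the range −l … +l (here 0). m_s = +1/2 is one of ±1/2.
All four constraints are satisfied.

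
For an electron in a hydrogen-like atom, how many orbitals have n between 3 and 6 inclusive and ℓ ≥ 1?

82

Per-shell orbital counts meeting the constraint:
n=3 → 8; n=4 → 15; n=5 → 24; n=6 → 35.
Total orbitals: 8 + 15 + 24 + 35 = 82.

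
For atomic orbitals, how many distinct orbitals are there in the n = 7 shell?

The n = 7 shell contains n² = 7² = 49 orbitals.

49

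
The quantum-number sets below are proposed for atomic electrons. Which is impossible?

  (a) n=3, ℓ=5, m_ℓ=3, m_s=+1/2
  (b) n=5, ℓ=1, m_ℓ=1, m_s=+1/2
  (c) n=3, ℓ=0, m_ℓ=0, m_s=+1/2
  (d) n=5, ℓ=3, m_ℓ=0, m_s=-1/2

(a)

(a) has ℓ = 5 ≥ n = 3, violating 0 ≤ ℓ ≤ n−1.
The remaining sets (b), (c), (d) satisfy all four rules.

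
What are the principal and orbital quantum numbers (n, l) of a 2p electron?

n = 2, l = 1

The leading integer gives n = 2; the letter 'p' means l = 1.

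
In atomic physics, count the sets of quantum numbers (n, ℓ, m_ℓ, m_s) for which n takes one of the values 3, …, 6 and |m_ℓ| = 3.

Per-shell orbital counts meeting the constraint:
n=4 → 2; n=5 → 4; n=6 → 6.
Orbitals: 2 + 4 + 6 = 12. Including both spin states (m_s = ±1/2) gives 2 × 12 = 24 states.

24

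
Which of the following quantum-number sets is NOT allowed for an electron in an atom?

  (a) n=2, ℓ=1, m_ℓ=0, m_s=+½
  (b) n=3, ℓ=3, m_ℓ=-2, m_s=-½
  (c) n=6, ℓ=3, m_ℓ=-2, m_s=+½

(b)

(b) has ℓ = 3 ≥ n = 3, violating 0 ≤ ℓ ≤ n−1.
The remaining sets (a), (c) satisfy all four rules.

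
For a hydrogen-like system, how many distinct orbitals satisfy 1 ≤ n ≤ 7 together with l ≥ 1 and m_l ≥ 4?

10

Work shell by shell — for each n, count the (l, m_l) pairs that satisfy l ≥ 1 and m_l ≥ 4:
n=5 → 1; n=6 → 3; n=7 → 6.
Total orbitals: 1 + 3 + 6 = 10.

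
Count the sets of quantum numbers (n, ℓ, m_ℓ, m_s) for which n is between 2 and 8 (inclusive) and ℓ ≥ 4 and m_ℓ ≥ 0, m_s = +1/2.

Go shell by shell, enumerating (ℓ, m_ℓ) with ℓ ≥ 4 and m_ℓ ≥ 0:
n=5 → 5; n=6 → 11; n=7 → 18; n=8 → 26.
Orbitals: 5 + 11 + 18 + 26 = 60. With m_s fixed to +1/2 there is one state per orbital, so 60 states.

60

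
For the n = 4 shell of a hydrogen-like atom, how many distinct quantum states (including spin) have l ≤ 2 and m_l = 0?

6

Go through l = 0, …, 3 (the values permitted for n = 4).
Contributions: l=0 → 1; l=1 → 1; l=2 → 1.
Orbitals: 1 + 1 + 1 = 3. Each orbital carries two spin states, so 3 × 2 = 6 states.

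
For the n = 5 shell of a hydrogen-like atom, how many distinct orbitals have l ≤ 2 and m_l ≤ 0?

6

With n = 5 the allowed l are 0, 1, …, 4.
Per l-value: l=0 → 1; l=1 → 2; l=2 → 3.
Total orbitals: 1 + 2 + 3 = 6.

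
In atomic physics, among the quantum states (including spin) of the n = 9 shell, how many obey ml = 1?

16

Orbitals with ml = 1, by l: l=1 → 1; l=2 → 1; l=3 → 1; l=4 → 1; l=5 → 1; l=6 → 1; l=7 → 1; l=8 → 1.
Orbitals: 1 + 1 + 1 + 1 + 1 + 1 + 1 + 1 = 8. Each orbital carries two spin states, so 8 × 2 = 16 states.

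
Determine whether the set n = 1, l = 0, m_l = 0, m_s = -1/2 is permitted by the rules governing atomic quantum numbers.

n = 1 is a positive integer. l = 0 satisfies 0 ≤ l ≤ n−1 = 0. m_l = 0 lies in the range −l … +l (here 0). m_s = -1/2 is one of ±1/2.
All four constraints are satisfied.

Yes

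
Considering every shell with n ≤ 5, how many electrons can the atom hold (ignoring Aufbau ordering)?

Total orbitals = 1² + 2² + 3² + 4² + 5² = 55. Doubling for spin gives 110 electrons.

110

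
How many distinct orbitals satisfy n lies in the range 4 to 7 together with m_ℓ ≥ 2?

Treat each shell separately and count matching orbitals:
n=4 → 3; n=5 → 6; n=6 → 10; n=7 → 15.
Total orbitals: 3 + 6 + 10 + 15 = 34.

34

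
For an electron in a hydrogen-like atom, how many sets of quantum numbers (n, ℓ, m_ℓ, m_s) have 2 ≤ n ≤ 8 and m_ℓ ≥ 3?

70

Per-shell orbital counts meeting the constraint:
n=4 → 1; n=5 → 3; n=6 → 6; n=7 → 10; n=8 → 15.
Orbitals: 1 + 3 + 6 + 10 + 15 = 35. Including both spin states (m_s = ±1/2) gives 2 × 35 = 70 states.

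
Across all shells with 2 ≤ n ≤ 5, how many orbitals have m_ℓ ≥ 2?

10

Work shell by shell — for each n, count the (ℓ, m_ℓ) pairs that satisfy m_ℓ ≥ 2:
n=3 → 1; n=4 → 3; n=5 → 6.
Total orbitals: 1 + 3 + 6 = 10.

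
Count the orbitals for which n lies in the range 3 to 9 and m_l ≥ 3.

Per-shell orbital counts meeting the constraint:
n=4 → 1; n=5 → 3; n=6 → 6; n=7 → 10; n=8 → 15; n=9 → 21.
Total orbitals: 1 + 3 + 6 + 10 + 15 + 21 = 56.

56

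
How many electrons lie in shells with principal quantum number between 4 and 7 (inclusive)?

Shell n has n² orbitals: 4²=16 + 5²=25 + 6²=36 + 7²=49 = 126 orbitals.
Two spin states per orbital: 2 × 126 = 252 electrons.

252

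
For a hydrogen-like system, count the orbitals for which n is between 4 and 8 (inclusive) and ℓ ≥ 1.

185

For each n in the range, tally the orbitals obeying ℓ ≥ 1:
n=4 → 15; n=5 → 24; n=6 → 35; n=7 → 48; n=8 → 63.
Total orbitals: 15 + 24 + 35 + 48 + 63 = 185.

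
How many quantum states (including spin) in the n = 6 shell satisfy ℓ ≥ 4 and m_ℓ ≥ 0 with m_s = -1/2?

The n = 6 shell has ℓ = 0 through 5; check each.
Per ℓ-value: ℓ=4 → 5; ℓ=5 → 6.
Orbitals: 5 + 6 = 11. With m_s fixed to a single value there is one state per orbital, giving 11 states.

11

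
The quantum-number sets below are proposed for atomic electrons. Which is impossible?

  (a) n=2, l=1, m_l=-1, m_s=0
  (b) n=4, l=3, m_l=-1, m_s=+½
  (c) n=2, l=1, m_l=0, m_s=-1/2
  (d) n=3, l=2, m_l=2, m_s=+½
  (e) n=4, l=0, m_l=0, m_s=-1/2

(a) has m_s = 0, but an electron's spin must be ±1/2.
The remaining sets (b), (c), (d), (e) satisfy all four rules.

(a)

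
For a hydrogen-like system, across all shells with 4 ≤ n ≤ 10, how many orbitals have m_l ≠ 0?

322

Per-shell orbital counts meeting the constraint:
n=4 → 12; n=5 → 20; n=6 → 30; n=7 → 42; n=8 → 56; n=9 → 72; n=10 → 90.
Total orbitals: 12 + 20 + 30 + 42 + 56 + 72 + 90 = 322.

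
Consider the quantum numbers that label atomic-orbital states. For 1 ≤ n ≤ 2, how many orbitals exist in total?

5

Total orbitals = 1² + 2² = 5.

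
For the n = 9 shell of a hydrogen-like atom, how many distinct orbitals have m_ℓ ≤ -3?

21

The (ℓ, m_ℓ) pairs meeting m_ℓ ≤ -3 give: ℓ=3 → 1; ℓ=4 → 2; ℓ=5 → 3; ℓ=6 → 4; ℓ=7 → 5; ℓ=8 → 6.
Total orbitals: 1 + 2 + 3 + 4 + 5 + 6 = 21.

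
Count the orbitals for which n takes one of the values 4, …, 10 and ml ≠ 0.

322

Go shell by shell, enumerating (l, ml) with ml ≠ 0:
n=4 → 12; n=5 → 20; n=6 → 30; n=7 → 42; n=8 → 56; n=9 → 72; n=10 → 90.
Total orbitals: 12 + 20 + 30 + 42 + 56 + 72 + 90 = 322.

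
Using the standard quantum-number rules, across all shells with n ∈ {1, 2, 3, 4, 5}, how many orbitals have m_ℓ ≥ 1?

Count contributing orbitals for each principal shell:
n=2 → 1; n=3 → 3; n=4 → 6; n=5 → 10.
Total orbitals: 1 + 3 + 6 + 10 = 20.

20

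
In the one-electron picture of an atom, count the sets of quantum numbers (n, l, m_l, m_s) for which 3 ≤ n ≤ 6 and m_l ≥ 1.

Count contributing orbitals for each principal shell:
n=3 → 3; n=4 → 6; n=5 → 10; n=6 → 15.
Orbitals: 3 + 6 + 10 + 15 = 34. Including both spin states (m_s = ±1/2) gives 2 × 34 = 68 states.

68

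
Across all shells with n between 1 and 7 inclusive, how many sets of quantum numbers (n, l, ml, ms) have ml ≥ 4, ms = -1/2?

Treat each shell separately and count matching orbitals:
n=5 → 1; n=6 → 3; n=7 → 6.
Orbitals: 1 + 3 + 6 = 10. With ms fixed to -1/2 there is one state per orbital, so 10 states.

10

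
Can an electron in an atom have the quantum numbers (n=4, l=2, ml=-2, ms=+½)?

Yes

n = 4 is a positive integer. l = 2 satisfies 0 ≤ l ≤ n−1 = 3. ml = -2 lies in the range −l … +l (here −2 … 2). ms = +1/2 is one of ±1/2.
All four constraints are satisfied.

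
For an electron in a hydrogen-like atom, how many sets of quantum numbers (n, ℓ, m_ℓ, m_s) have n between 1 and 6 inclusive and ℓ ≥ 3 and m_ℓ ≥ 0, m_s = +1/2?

Count contributing orbitals for each principal shell:
n=4 → 4; n=5 → 9; n=6 → 15.
Orbitals: 4 + 9 + 15 = 28. With m_s fixed to +1/2 there is one state per orbital, so 28 states.

28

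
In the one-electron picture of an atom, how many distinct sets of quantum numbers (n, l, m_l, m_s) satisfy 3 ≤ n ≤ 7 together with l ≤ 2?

Per-shell orbital counts meeting the constraint:
n=3 → 9; n=4 → 9; n=5 → 9; n=6 → 9; n=7 → 9.
Orbitals: 9 + 9 + 9 + 9 + 9 = 45. Including both spin states (m_s = ±1/2) gives 2 × 45 = 90 states.

90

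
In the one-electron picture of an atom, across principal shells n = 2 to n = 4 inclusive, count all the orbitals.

29

Shell n has n² orbitals: 2²=4 + 3²=9 + 4²=16 = 29 orbitals.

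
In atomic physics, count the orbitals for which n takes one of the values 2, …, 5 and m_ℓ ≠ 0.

Go shell by shell, enumerating (ℓ, m_ℓ) with m_ℓ ≠ 0:
n=2 → 2; n=3 → 6; n=4 → 12; n=5 → 20.
Total orbitals: 2 + 6 + 12 + 20 = 40.

40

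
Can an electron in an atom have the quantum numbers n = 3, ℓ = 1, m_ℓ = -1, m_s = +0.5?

Allowed

n = 3 is a positive integer. ℓ = 1 satisfies 0 ≤ ℓ ≤ n−1 = 2. m_ℓ = -1 lies in the range −ℓ … +ℓ (here −1 … 1). m_s = +1/2 is one of ±1/2.
All four constraints are satisfied.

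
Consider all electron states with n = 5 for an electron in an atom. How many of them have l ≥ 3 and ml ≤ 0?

The n = 5 shell has l = 0 through 4; check each.
Orbitals with l ≥ 3 and ml ≤ 0, by l: l=3 → 4; l=4 → 5.
Orbitals: 4 + 5 = 9. Each orbital carries two spin states, so 9 × 2 = 18 states.

18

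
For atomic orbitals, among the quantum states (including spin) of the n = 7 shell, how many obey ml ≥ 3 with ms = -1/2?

10

With n = 7 the allowed l are 0, 1, …, 6.
Orbitals with ml ≥ 3, by l: l=3 → 1; l=4 → 2; l=5 → 3; l=6 → 4.
Orbitals: 1 + 2 + 3 + 4 = 10. With ms fixed to a single value there is one state per orbital, giving 10 states.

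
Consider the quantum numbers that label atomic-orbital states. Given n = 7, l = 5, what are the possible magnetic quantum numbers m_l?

-5, -4, -3, -2, -1, 0, 1, 2, 3, 4, 5

m_l takes every integer from −l to +l. With l = 5 that gives the 11 values -5, -4, -3, -2, -1, 0, 1, 2, 3, 4, 5.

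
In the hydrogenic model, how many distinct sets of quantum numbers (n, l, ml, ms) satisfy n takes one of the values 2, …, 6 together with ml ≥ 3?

20

Go shell by shell, enumerating (l, ml) with ml ≥ 3:
n=4 → 1; n=5 → 3; n=6 → 6.
Orbitals: 1 + 3 + 6 = 10. Including both spin states (ms = ±1/2) gives 2 × 10 = 20 states.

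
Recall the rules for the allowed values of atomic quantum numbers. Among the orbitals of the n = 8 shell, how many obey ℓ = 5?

11

With n = 8 the allowed ℓ are 0, 1, …, 7.
Orbitals with ℓ = 5, by ℓ: ℓ=5 → 11.
Total orbitals: 11.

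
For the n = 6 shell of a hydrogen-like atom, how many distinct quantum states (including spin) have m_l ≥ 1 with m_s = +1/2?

15

With n = 6 the allowed l are 0, 1, …, 5.
Contributions: l=1 → 1; l=2 → 2; l=3 → 3; l=4 → 4; l=5 → 5.
Orbitals: 1 + 2 + 3 + 4 + 5 = 15. With m_s fixed to a single value there is one state per orbital, giving 15 states.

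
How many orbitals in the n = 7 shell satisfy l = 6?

13

For n = 7, l ranges over 0 … 6.
The (l, ml) pairs meeting l = 6 give: l=6 → 13.
Total orbitals: 13.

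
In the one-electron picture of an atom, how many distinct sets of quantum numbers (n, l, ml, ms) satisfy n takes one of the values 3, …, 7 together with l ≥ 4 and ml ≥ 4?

20

For each n in the range, tally the orbitals obeying l ≥ 4 and ml ≥ 4:
n=5 → 1; n=6 → 3; n=7 → 6.
Orbitals: 1 + 3 + 6 = 10. Including both spin states (ms = ±1/2) gives 2 × 10 = 20 states.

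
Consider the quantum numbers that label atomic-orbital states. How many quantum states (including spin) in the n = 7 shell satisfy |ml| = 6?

4

The n = 7 shell has l = 0 through 6; check each.
Orbitals with |ml| = 6, by l: l=6 → 2.
Orbitals: 2. Each orbital carries two spin states, so 2 × 2 = 4 states.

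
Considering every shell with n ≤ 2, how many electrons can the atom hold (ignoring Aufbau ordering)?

10

Total orbitals = 1² + 2² = 5. Doubling for spin gives 10 electrons.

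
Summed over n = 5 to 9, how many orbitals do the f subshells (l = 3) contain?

An f subshell (l = 3) exists for every n ≥ 4, so shells n = 5, 6, 7, 8, 9 each contribute one — 5 subshells.
Since each f subshell has 2·3+1 = 7 orbitals, the total is 5 × 7 = 35.

35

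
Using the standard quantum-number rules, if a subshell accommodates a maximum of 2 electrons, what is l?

l = 0 (s)

2(2l+1) = 2 ⇒ 2l+1 = 1 ⇒ l = 0.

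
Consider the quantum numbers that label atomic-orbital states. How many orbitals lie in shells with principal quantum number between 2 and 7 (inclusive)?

139

Shell n has n² orbitals: 2²=4 + 3²=9 + 4²=16 + 5²=25 + 6²=36 + 7²=49 = 139 orbitals.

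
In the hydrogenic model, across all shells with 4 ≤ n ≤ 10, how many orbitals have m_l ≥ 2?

119

Treat each shell separately and count matching orbitals:
n=4 → 3; n=5 → 6; n=6 → 10; n=7 → 15; n=8 → 21; n=9 → 28; n=10 → 36.
Total orbitals: 3 + 6 + 10 + 15 + 21 + 28 + 36 = 119.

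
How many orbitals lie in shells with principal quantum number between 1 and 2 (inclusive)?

Shell n has n² orbitals: 1²=1 + 2²=4 = 5 orbitals.

5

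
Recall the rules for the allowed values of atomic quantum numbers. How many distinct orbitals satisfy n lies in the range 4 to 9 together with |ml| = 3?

42

Per-shell orbital counts meeting the constraint:
n=4 → 2; n=5 → 4; n=6 → 6; n=7 → 8; n=8 → 10; n=9 → 12.
Total orbitals: 2 + 4 + 6 + 8 + 10 + 12 = 42.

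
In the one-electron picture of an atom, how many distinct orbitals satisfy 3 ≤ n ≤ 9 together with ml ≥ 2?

Go shell by shell, enumerating (l, ml) with ml ≥ 2:
n=3 → 1; n=4 → 3; n=5 → 6; n=6 → 10; n=7 → 15; n=8 → 21; n=9 → 28.
Total orbitals: 1 + 3 + 6 + 10 + 15 + 21 + 28 = 84.

84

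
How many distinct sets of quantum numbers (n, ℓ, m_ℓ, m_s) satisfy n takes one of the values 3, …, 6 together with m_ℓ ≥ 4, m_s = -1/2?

4

Count contributing orbitals for each principal shell:
n=5 → 1; n=6 → 3.
Orbitals: 1 + 3 = 4. With m_s fixed to -1/2 there is one state per orbital, so 4 states.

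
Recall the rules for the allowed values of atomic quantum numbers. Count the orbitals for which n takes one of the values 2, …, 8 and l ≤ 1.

28

For each n in the range, tally the orbitals obeying l ≤ 1:
n=2 → 4; n=3 → 4; n=4 → 4; n=5 → 4; n=6 → 4; n=7 → 4; n=8 → 4.
Total orbitals: 4 + 4 + 4 + 4 + 4 + 4 + 4 = 28.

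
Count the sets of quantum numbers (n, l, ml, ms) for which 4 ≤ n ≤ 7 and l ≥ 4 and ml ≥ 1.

Treat each shell separately and count matching orbitals:
n=5 → 4; n=6 → 9; n=7 → 15.
Orbitals: 4 + 9 + 15 = 28. Including both spin states (ms = ±1/2) gives 2 × 28 = 56 states.

56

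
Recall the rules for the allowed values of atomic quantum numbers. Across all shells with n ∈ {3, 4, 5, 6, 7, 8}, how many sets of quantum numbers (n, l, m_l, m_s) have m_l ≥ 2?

112

Treat each shell separately and count matching orbitals:
n=3 → 1; n=4 → 3; n=5 → 6; n=6 → 10; n=7 → 15; n=8 → 21.
Orbitals: 1 + 3 + 6 + 10 + 15 + 21 = 56. Including both spin states (m_s = ±1/2) gives 2 × 56 = 112 states.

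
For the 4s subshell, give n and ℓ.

The leading integer gives n = 4; the letter 's' means ℓ = 0.

n = 4, ℓ = 0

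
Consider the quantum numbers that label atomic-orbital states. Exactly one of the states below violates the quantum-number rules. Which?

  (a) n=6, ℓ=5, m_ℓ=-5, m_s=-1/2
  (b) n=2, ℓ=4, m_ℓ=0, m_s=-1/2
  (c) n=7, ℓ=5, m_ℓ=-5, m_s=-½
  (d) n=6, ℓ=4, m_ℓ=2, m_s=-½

(b) has ℓ = 4 ≥ n = 2, violating 0 ≤ ℓ ≤ n−1.
The remaining sets (a), (c), (d) satisfy all four rules.

(b)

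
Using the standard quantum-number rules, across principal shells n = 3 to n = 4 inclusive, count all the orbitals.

Shell n has n² orbitals: 3²=9 + 4²=16 = 25 orbitals.

25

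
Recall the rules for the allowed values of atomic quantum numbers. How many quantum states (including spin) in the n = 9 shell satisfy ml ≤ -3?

42

The n = 9 shell has l = 0 through 8; check each.
Per l-value: l=3 → 1; l=4 → 2; l=5 → 3; l=6 → 4; l=7 → 5; l=8 → 6.
Orbitals: 1 + 2 + 3 + 4 + 5 + 6 = 21. Each orbital carries two spin states, so 21 × 2 = 42 states.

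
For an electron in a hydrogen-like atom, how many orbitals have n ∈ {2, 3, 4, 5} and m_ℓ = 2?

6

Per-shell orbital counts meeting the constraint:
n=3 → 1; n=4 → 2; n=5 → 3.
Total orbitals: 1 + 2 + 3 = 6.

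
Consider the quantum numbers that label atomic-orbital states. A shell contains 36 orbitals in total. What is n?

n = 6

n² = 36 ⇒ n = 6.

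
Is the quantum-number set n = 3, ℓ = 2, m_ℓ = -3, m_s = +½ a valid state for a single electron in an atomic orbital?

Not allowed

The magnetic quantum number must satisfy −ℓ ≤ m_ℓ ≤ ℓ. With ℓ = 2, m_ℓ can only be -2, -1, 0, 1, 2, so m_ℓ = -3 is forbidden.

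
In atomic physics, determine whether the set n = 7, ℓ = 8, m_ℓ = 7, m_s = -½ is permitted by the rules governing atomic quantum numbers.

No

The orbital quantum number must satisfy 0 ≤ ℓ ≤ n−1. With n = 7 the allowed ℓ values are 0, 1, 2, 3, 4, 5, 6, so ℓ = 8 is out of range.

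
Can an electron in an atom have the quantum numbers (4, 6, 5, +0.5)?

Not allowed

The orbital quantum number must satisfy 0 ≤ l ≤ n−1. With n = 4 the allowed l values are 0, 1, 2, 3, so l = 6 is out of range.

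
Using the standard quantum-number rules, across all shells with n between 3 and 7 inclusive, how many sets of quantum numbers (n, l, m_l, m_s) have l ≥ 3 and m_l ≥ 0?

100

Per-shell orbital counts meeting the constraint:
n=4 → 4; n=5 → 9; n=6 → 15; n=7 → 22.
Orbitals: 4 + 9 + 15 + 22 = 50. Including both spin states (m_s = ±1/2) gives 2 × 50 = 100 states.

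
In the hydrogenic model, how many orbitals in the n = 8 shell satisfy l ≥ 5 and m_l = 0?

The n = 8 shell has l = 0 through 7; check each.
Per l-value: l=5 → 1; l=6 → 1; l=7 → 1.
Total orbitals: 1 + 1 + 1 = 3.

3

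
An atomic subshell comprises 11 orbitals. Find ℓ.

ℓ = 5

2ℓ+1 = 11 gives ℓ = 5.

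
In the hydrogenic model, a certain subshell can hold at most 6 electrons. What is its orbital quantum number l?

l = 1

2(2l+1) = 6 ⇒ 2l+1 = 3 ⇒ l = 1.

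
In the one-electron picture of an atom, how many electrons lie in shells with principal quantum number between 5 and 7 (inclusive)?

Shell n has n² orbitals: 5²=25 + 6²=36 + 7²=49 = 110 orbitals.
Two spin states per orbital: 2 × 110 = 220 electrons.

220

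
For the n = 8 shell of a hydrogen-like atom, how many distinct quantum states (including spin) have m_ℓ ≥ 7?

2

Per ℓ-value: ℓ=7 → 1.
Orbitals: 1. Each orbital carries two spin states, so 1 × 2 = 2 states.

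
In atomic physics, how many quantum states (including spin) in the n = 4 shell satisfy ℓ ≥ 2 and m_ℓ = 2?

Go through ℓ = 0, …, 3 (the values permitted for n = 4).
The (ℓ, m_ℓ) pairs meeting ℓ ≥ 2 and m_ℓ = 2 give: ℓ=2 → 1; ℓ=3 → 1.
Orbitals: 1 + 1 = 2. Each orbital carries two spin states, so 2 × 2 = 4 states.

4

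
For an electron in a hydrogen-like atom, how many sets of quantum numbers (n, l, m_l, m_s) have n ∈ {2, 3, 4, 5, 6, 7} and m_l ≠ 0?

Work shell by shell — for each n, count the (l, m_l) pairs that satisfy m_l ≠ 0:
n=2 → 2; n=3 → 6; n=4 → 12; n=5 → 20; n=6 → 30; n=7 → 42.
Orbitals: 2 + 6 + 12 + 20 + 30 + 42 = 112. Including both spin states (m_s = ±1/2) gives 2 × 112 = 224 states.

224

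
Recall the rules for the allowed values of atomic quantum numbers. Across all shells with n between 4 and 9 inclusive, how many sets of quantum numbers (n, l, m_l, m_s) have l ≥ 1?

Treat each shell separately and count matching orbitals:
n=4 → 15; n=5 → 24; n=6 → 35; n=7 → 48; n=8 → 63; n=9 → 80.
Orbitals: 15 + 24 + 35 + 48 + 63 + 80 = 265. Including both spin states (m_s = ±1/2) gives 2 × 265 = 530 states.

530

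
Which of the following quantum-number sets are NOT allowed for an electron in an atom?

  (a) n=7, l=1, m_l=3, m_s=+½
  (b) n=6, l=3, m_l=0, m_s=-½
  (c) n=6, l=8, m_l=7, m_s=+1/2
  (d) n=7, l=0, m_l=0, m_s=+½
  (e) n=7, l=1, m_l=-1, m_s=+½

(a) and (c)

(a) has |m_l| = 3 > l = 1, violating −l ≤ m_l ≤ l.
(c) has l = 8 ≥ n = 6, violating 0 ≤ l ≤ n−1.
The remaining sets (b), (d), (e) satisfy all four rules.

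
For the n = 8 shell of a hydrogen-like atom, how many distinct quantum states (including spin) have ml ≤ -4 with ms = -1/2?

10

With n = 8 the allowed l are 0, 1, …, 7.
Per l-value: l=4 → 1; l=5 → 2; l=6 → 3; l=7 → 4.
Orbitals: 1 + 2 + 3 + 4 = 10. With ms fixed to a single value there is one state per orbital, giving 10 states.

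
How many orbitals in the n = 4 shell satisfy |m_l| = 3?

2

The n = 4 shell has l = 0 through 3; check each.
Contributions: l=3 → 2.
Total orbitals: 2.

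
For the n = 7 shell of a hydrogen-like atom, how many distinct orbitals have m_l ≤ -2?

Go through l = 0, …, 6 (the values permitted for n = 7).
Per l-value: l=2 → 1; l=3 → 2; l=4 → 3; l=5 → 4; l=6 → 5.
Total orbitals: 1 + 2 + 3 + 4 + 5 = 15.

15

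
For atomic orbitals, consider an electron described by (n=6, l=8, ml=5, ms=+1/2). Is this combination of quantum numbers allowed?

The orbital quantum number must satisfy 0 ≤ l ≤ n−1. With n = 6 the allowed l values are 0, 1, 2, 3, 4, 5, so l = 8 is out of range.

No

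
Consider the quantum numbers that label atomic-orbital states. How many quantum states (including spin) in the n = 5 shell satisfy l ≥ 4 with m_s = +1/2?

With n = 5 the allowed l are 0, 1, …, 4.
Contributions: l=4 → 9.
Orbitals: 9. With m_s fixed to a single value there is one state per orbital, giving 9 states.

9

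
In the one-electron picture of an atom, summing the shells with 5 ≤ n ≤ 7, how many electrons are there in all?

Shell n has n² orbitals: 5²=25 + 6²=36 + 7²=49 = 110 orbitals.
Two spin states per orbital: 2 × 110 = 220 electrons.

220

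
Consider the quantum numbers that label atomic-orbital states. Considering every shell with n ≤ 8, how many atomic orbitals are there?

204

Total orbitals = 1² + 2² + 3² + 4² + 5² + 6² + 7² + 8² = 204.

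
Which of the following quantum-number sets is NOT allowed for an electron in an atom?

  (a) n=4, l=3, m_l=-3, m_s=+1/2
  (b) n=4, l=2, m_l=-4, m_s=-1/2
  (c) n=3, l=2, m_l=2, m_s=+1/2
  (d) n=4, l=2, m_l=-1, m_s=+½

(b) has |m_l| = 4 > l = 2, violating −l ≤ m_l ≤ l.
The remaining sets (a), (c), (d) satisfy all four rules.

(b)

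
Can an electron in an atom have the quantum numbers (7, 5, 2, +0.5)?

Yes

n = 7 is a positive integer. l = 5 satisfies 0 ≤ l ≤ n−1 = 6. ml = 2 lies in the range −l … +l (here −5 … 5). ms = +1/2 is one of ±1/2.
All four constraints are satisfied.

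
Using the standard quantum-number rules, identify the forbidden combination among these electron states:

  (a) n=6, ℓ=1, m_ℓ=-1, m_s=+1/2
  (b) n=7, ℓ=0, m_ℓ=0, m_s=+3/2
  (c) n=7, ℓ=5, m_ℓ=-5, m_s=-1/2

(b)

(b) has m_s = +3/2, but an electron's spin must be ±1/2.
The remaining sets (a), (c) satisfy all four rules.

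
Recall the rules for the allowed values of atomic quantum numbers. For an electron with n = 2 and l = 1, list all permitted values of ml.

ml takes every integer from −l to +l. With l = 1 that gives the 3 values -1, 0, 1.

-1, 0, 1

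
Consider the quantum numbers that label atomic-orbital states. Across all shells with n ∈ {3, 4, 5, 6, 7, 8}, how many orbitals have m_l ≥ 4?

Treat each shell separately and count matching orbitals:
n=5 → 1; n=6 → 3; n=7 → 6; n=8 → 10.
Total orbitals: 1 + 3 + 6 + 10 = 20.

20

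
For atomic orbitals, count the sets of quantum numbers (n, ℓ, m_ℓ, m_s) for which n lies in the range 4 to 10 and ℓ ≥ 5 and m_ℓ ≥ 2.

160

Treat each shell separately and count matching orbitals:
n=6 → 4; n=7 → 9; n=8 → 15; n=9 → 22; n=10 → 30.
Orbitals: 4 + 9 + 15 + 22 + 30 = 80. Including both spin states (m_s = ±1/2) gives 2 × 80 = 160 states.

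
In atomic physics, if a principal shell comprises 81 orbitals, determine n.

n = 9

n² = 81 ⇒ n = 9.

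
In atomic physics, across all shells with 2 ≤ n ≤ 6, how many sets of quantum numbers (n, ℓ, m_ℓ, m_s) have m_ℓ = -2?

Per-shell orbital counts meeting the constraint:
n=3 → 1; n=4 → 2; n=5 → 3; n=6 → 4.
Orbitals: 1 + 2 + 3 + 4 = 10. Including both spin states (m_s = ±1/2) gives 2 × 10 = 20 states.

20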